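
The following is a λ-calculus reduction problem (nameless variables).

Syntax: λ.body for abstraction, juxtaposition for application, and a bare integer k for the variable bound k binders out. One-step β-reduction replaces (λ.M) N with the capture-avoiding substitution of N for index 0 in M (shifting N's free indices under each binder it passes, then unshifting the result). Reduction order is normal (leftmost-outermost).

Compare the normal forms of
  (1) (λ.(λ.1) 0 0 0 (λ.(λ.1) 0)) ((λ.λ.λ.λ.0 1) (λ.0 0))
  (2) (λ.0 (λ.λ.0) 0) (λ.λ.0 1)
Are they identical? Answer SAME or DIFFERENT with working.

Term A:
  start: (λ.(λ.1) 0 0 0 (λ.(λ.1) 0)) ((λ.λ.λ.λ.0 1) (λ.0 0))
  →1  (λ.(λ.λ.λ.λ.0 1) (λ.0 0)) ((λ.λ.λ.λ.0 1) (λ.0 0)) ((λ.λ.λ.λ.0 1) (λ.0 0)) ((λ.λ.λ.λ.0 1) (λ.0 0)) (λ.(λ.1) 0)
  →2  (λ.λ.λ.λ.0 1) (λ.0 0) ((λ.λ.λ.λ.0 1) (λ.0 0)) ((λ.λ.λ.λ.0 1) (λ.0 0)) (λ.(λ.1) 0)
  →3  (λ.λ.λ.0 1) ((λ.λ.λ.λ.0 1) (λ.0 0)) ((λ.λ.λ.λ.0 1) (λ.0 0)) (λ.(λ.1) 0)
  →4  (λ.λ.0 1) ((λ.λ.λ.λ.0 1) (λ.0 0)) (λ.(λ.1) 0)
  →5  (λ.0 ((λ.λ.λ.λ.0 1) (λ.0 0))) (λ.(λ.1) 0)
  →6  (λ.(λ.1) 0) ((λ.λ.λ.λ.0 1) (λ.0 0))
  →7  (λ.(λ.λ.λ.λ.0 1) (λ.0 0)) ((λ.λ.λ.λ.0 1) (λ.0 0))
  →8  (λ.λ.λ.λ.0 1) (λ.0 0)
  →9  λ.λ.λ.0 1

Term B:
  start: (λ.0 (λ.λ.0) 0) (λ.λ.0 1)
  →1  (λ.λ.0 1) (λ.λ.0) (λ.λ.0 1)
  →2  (λ.0 (λ.λ.0)) (λ.λ.0 1)
  →3  (λ.λ.0 1) (λ.λ.0)
  →4  λ.0 (λ.λ.0)

Answer: DIFFERENT — A ⇓ λ.λ.λ.0 1, B ⇓ λ.0 (λ.λ.0)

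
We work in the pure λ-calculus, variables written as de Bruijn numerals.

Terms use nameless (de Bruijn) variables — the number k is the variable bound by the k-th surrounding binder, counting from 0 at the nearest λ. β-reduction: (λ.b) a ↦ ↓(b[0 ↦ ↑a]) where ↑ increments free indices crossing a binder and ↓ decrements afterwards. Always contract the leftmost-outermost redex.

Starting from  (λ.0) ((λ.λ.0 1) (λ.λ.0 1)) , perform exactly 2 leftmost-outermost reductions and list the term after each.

  start: (λ.0) ((λ.λ.0 1) (λ.λ.0 1))
  step 1: (λ.λ.0 1) (λ.λ.0 1)
  step 2: λ.0 (λ.λ.0 1)

Answer: after 2 steps: λ.0 (λ.λ.0 1)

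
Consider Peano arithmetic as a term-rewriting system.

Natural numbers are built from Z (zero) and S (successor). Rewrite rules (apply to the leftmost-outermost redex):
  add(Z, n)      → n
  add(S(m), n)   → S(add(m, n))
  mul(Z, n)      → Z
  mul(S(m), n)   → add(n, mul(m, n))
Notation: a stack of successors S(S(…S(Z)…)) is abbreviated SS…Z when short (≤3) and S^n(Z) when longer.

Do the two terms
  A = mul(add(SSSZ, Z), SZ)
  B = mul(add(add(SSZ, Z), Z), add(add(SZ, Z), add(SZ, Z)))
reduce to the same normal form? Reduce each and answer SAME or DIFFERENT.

Term A:
  start: mul(add(SSSZ, Z), SZ)
  [1] mul(S(add(SSZ, Z)), SZ)
  [2] add(SZ, mul(add(SSZ, Z), SZ))
  [3] S(add(Z, mul(add(SSZ, Z), SZ)))
  [4] S(mul(add(SSZ, Z), SZ))
  [5] S(mul(S(add(SZ, Z)), SZ))
  [6] S(add(SZ, mul(add(SZ, Z), SZ)))
  [7] S(S(add(Z, mul(add(SZ, Z), SZ))))
  [8] S(S(mul(add(SZ, Z), SZ)))
  [9] S(S(mul(S(add(Z, Z)), SZ)))
  [10] S(S(add(SZ, mul(add(Z, Z), SZ))))
  [11] S(S(S(add(Z, mul(add(Z, Z), SZ)))))
  [12] S(S(S(mul(add(Z, Z), SZ))))
  [13] S(S(S(mul(Z, SZ))))
  [14] SSSZ

Term B:
  start: mul(add(add(SSZ, Z), Z), add(add(SZ, Z), add(SZ, Z)))
  [1] mul(add(S(add(SZ, Z)), Z), add(add(SZ, Z), add(SZ, Z)))
  [2] mul(S(add(add(SZ, Z), Z)), add(add(SZ, Z), add(SZ, Z)))
  [3] add(add(add(SZ, Z), add(SZ, Z)), mul(add(add(SZ, Z), Z), add(add(SZ, Z), add(SZ, Z))))
  [4] add(add(S(add(Z, Z)), add(SZ, Z)), mul(add(add(SZ, Z), Z), add(add(SZ, Z), add(SZ, Z))))
  [5] add(S(add(add(Z, Z), add(SZ, Z))), mul(add(add(SZ, Z), Z), add(add(SZ, Z), add(SZ, Z))))
  [6] S(add(add(add(Z, Z), add(SZ, Z)), mul(add(add(SZ, Z), Z), add(add(SZ, Z), add(SZ, Z)))))
  [7] S(add(add(Z, add(SZ, Z)), mul(add(add(SZ, Z), Z), add(add(SZ, Z), add(SZ, Z)))))
  [8] S(add(add(SZ, Z), mul(add(add(SZ, Z), Z), add(add(SZ, Z), add(SZ, Z)))))
  [9] S(add(S(add(Z, Z)), mul(add(add(SZ, Z), Z), add(add(SZ, Z), add(SZ, Z)))))
  [10] S(S(add(add(Z, Z), mul(add(add(SZ, Z), Z), add(add(SZ, Z), add(SZ, Z))))))
  [11] S(S(add(Z, mul(add(add(SZ, Z), Z), add(add(SZ, Z), add(SZ, Z))))))
  [12] S(S(mul(add(add(SZ, Z), Z), add(add(SZ, Z), add(SZ, Z)))))
  [13] S(S(mul(add(S(add(Z, Z)), Z), add(add(SZ, Z), add(SZ, Z)))))
  [14] S(S(mul(S(add(add(Z, Z), Z)), add(add(SZ, Z), add(SZ, Z)))))
  [15] S(S(add(add(add(SZ, Z), add(SZ, Z)), mul(add(add(Z, Z), Z), add(add(SZ, Z), add(SZ, Z))))))
  [16] S(S(add(add(S(add(Z, Z)), add(SZ, Z)), mul(add(add(Z, Z), Z), add(add(SZ, Z), add(SZ, Z))))))
  [17] S(S(add(S(add(add(Z, Z), add(SZ, Z))), mul(add(add(Z, Z), Z), add(add(SZ, Z), add(SZ, Z))))))
  [18] S(S(S(add(add(add(Z, Z), add(SZ, Z)), mul(add(add(Z, Z), Z), add(add(SZ, Z), add(SZ, Z)))))))
  [19] S(S(S(add(add(Z, add(SZ, Z)), mul(add(add(Z, Z), Z), add(add(SZ, Z), add(SZ, Z)))))))
  [20] S(S(S(add(add(SZ, Z), mul(add(add(Z, Z), Z), add(add(SZ, Z), add(SZ, Z)))))))
  [21] S(S(S(add(S(add(Z, Z)), mul(add(add(Z, Z), Z), add(add(SZ, Z), add(SZ, Z)))))))
  [22] S(S(S(S(add(add(Z, Z), mul(add(add(Z, Z), Z), add(add(SZ, Z), add(SZ, Z))))))))
  [23] S(S(S(S(add(Z, mul(add(add(Z, Z), Z), add(add(SZ, Z), add(SZ, Z))))))))
  [24] S(S(S(S(mul(add(add(Z, Z), Z), add(add(SZ, Z), add(SZ, Z)))))))
  [25] S(S(S(S(mul(add(Z, Z), add(add(SZ, Z), add(SZ, Z)))))))
  [26] S(S(S(S(mul(Z, add(add(SZ, Z), add(SZ, Z)))))))
  [27] S^4(Z)

Answer: DIFFERENT — A ⇓ SSSZ, B ⇓ S^4(Z)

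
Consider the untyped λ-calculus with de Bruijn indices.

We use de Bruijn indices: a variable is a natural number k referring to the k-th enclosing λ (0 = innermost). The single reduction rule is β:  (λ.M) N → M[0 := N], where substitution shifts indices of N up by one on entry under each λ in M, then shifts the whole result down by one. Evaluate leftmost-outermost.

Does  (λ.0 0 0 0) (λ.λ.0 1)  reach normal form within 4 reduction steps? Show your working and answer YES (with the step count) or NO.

Answer: NO — after 4 steps the term is (λ.0 (λ.λ.0 1)) (λ.λ.0 1), not yet normal

Derivation:
  start: (λ.0 0 0 0) (λ.λ.0 1)
  [1] (λ.λ.0 1) (λ.λ.0 1) (λ.λ.0 1) (λ.λ.0 1)
  [2] (λ.0 (λ.λ.0 1)) (λ.λ.0 1) (λ.λ.0 1)
  [3] (λ.λ.0 1) (λ.λ.0 1) (λ.λ.0 1)
  [4] (λ.0 (λ.λ.0 1)) (λ.λ.0 1)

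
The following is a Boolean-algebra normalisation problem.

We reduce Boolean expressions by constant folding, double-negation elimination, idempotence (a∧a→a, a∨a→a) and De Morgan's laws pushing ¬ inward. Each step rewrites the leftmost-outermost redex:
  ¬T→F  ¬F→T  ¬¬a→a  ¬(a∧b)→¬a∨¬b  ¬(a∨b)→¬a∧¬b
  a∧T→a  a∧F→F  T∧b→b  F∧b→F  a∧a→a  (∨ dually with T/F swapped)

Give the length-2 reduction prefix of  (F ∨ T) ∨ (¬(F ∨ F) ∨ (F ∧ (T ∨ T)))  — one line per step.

  start: (F ∨ T) ∨ (¬(F ∨ F) ∨ (F ∧ (T ∨ T)))
  →1  T ∨ (¬(F ∨ F) ∨ (F ∧ (T ∨ T)))
  →2  T

Answer: after 2 steps: T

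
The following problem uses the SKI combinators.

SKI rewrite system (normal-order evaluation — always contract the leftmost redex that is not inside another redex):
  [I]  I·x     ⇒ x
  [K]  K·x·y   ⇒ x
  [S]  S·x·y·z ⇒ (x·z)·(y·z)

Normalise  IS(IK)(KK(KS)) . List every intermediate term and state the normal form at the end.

Answer: normal form = SKK  (in 3 steps)

Working:
  start: IS(IK)(KK(KS))
  →1  S(IK)(KK(KS))
  →2  SK(KK(KS))
  →3  SKK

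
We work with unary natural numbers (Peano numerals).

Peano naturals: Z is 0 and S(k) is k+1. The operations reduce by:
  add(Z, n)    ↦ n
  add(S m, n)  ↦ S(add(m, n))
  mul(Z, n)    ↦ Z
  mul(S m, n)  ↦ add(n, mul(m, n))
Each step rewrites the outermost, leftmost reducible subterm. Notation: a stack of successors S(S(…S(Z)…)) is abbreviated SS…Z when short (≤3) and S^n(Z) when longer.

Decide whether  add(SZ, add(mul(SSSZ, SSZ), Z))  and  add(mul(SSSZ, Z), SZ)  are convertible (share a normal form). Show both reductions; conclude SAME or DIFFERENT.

Term A:
  start: add(SZ, add(mul(SSSZ, SSZ), Z))
  [1] S(add(Z, add(mul(SSSZ, SSZ), Z)))
  [2] S(add(mul(SSSZ, SSZ), Z))
  [3] S(add(add(SSZ, mul(SSZ, SSZ)), Z))
  [4] S(add(S(add(SZ, mul(SSZ, SSZ))), Z))
  [5] S(S(add(add(SZ, mul(SSZ, SSZ)), Z)))
  [6] S(S(add(S(add(Z, mul(SSZ, SSZ))), Z)))
  [7] S(S(S(add(add(Z, mul(SSZ, SSZ)), Z))))
  [8] S(S(S(add(mul(SSZ, SSZ), Z))))
  [9] S(S(S(add(add(SSZ, mul(SZ, SSZ)), Z))))
  [10] S(S(S(add(S(add(SZ, mul(SZ, SSZ))), Z))))
  [11] S(S(S(S(add(add(SZ, mul(SZ, SSZ)), Z)))))
  [12] S(S(S(S(add(S(add(Z, mul(SZ, SSZ))), Z)))))
  [13] S(S(S(S(S(add(add(Z, mul(SZ, SSZ)), Z))))))
  [14] S(S(S(S(S(add(mul(SZ, SSZ), Z))))))
  [15] S(S(S(S(S(add(add(SSZ, mul(Z, SSZ)), Z))))))
  [16] S(S(S(S(S(add(S(add(SZ, mul(Z, SSZ))), Z))))))
  [17] S(S(S(S(S(S(add(add(SZ, mul(Z, SSZ)), Z)))))))
  [18] S(S(S(S(S(S(add(S(add(Z, mul(Z, SSZ))), Z)))))))
  [19] S(S(S(S(S(S(S(add(add(Z, mul(Z, SSZ)), Z))))))))
  [20] S(S(S(S(S(S(S(add(mul(Z, SSZ), Z))))))))
  [21] S(S(S(S(S(S(S(add(Z, Z))))))))
  [22] S^7(Z)

Term B:
  start: add(mul(SSSZ, Z), SZ)
  [1] add(add(Z, mul(SSZ, Z)), SZ)
  [2] add(mul(SSZ, Z), SZ)
  [3] add(add(Z, mul(SZ, Z)), SZ)
  [4] add(mul(SZ, Z), SZ)
  [5] add(add(Z, mul(Z, Z)), SZ)
  [6] add(mul(Z, Z), SZ)
  [7] add(Z, SZ)
  [8] SZ

Answer: DIFFERENT — A ⇓ S^7(Z), B ⇓ SZ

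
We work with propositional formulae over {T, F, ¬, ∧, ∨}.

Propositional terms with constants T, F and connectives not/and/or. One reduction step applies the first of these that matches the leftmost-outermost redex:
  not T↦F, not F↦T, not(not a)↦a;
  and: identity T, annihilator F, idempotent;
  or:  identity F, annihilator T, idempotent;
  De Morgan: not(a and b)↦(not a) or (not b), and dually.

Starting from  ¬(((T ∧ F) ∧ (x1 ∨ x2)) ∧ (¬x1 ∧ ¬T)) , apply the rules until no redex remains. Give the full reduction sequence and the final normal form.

Answer: normal form = T  (in 8 steps)

Working:
  start: ¬(((T ∧ F) ∧ (x1 ∨ x2)) ∧ (¬x1 ∧ ¬T))
  [1] ¬((T ∧ F) ∧ (x1 ∨ x2)) ∨ ¬(¬x1 ∧ ¬T)
  [2] (¬(T ∧ F) ∨ ¬(x1 ∨ x2)) ∨ ¬(¬x1 ∧ ¬T)
  [3] ((¬T ∨ ¬F) ∨ ¬(x1 ∨ x2)) ∨ ¬(¬x1 ∧ ¬T)
  [4] ((F ∨ ¬F) ∨ ¬(x1 ∨ x2)) ∨ ¬(¬x1 ∧ ¬T)
  [5] (¬F ∨ ¬(x1 ∨ x2)) ∨ ¬(¬x1 ∧ ¬T)
  [6] (T ∨ ¬(x1 ∨ x2)) ∨ ¬(¬x1 ∧ ¬T)
  [7] T ∨ ¬(¬x1 ∧ ¬T)
  [8] T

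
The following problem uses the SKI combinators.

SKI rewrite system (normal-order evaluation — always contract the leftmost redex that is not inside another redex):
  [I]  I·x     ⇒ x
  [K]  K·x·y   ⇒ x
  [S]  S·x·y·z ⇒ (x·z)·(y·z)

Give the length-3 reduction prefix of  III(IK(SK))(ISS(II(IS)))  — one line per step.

Answer: after 3 steps: IK(SK)(ISS(II(IS)))

Reduction:
  start: III(IK(SK))(ISS(II(IS)))
  →1  II(IK(SK))(ISS(II(IS)))
  →2  I(IK(SK))(ISS(II(IS)))
  →3  IK(SK)(ISS(II(IS)))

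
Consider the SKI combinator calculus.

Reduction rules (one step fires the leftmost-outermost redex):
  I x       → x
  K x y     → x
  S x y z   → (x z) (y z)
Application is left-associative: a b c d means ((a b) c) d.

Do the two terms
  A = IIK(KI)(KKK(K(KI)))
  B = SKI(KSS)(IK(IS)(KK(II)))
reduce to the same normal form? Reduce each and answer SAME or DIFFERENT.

Answer: DIFFERENT — A ⇓ KI, B ⇓ SS

Reduction:
Term A:
  start: IIK(KI)(KKK(K(KI)))
  →1  IK(KI)(KKK(K(KI)))
  →2  K(KI)(KKK(K(KI)))
  →3  KI

Term B:
  start: SKI(KSS)(IK(IS)(KK(II)))
  →1  K(KSS)(I(KSS))(IK(IS)(KK(II)))
  →2  KSS(IK(IS)(KK(II)))
  →3  S(IK(IS)(KK(II)))
  →4  S(K(IS)(KK(II)))
  →5  S(IS)
  →6  SS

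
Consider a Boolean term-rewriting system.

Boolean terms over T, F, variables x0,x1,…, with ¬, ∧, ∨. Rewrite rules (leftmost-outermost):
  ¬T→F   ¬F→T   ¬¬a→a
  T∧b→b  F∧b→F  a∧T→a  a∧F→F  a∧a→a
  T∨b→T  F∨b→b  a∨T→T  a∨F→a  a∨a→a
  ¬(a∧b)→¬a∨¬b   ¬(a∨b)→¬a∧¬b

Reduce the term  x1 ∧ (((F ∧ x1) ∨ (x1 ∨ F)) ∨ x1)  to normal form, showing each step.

  start: x1 ∧ (((F ∧ x1) ∨ (x1 ∨ F)) ∨ x1)
  →1  x1 ∧ ((F ∨ (x1 ∨ F)) ∨ x1)
  →2  x1 ∧ ((x1 ∨ F) ∨ x1)
  →3  x1 ∧ (x1 ∨ x1)
  →4  x1 ∧ x1
  →5  x1

Answer: normal form = x1  (in 5 steps)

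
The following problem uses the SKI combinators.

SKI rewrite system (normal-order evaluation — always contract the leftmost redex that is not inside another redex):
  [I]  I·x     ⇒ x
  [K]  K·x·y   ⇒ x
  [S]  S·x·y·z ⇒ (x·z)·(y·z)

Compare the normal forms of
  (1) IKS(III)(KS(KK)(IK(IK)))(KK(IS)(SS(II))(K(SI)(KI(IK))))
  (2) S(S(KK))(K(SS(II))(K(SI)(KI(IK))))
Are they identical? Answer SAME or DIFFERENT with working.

Answer: SAME — A ⇓ S(S(KK))(SSI), B ⇓ S(S(KK))(SSI)

Reduction:
Term A:
  start: IKS(III)(KS(KK)(IK(IK)))(KK(IS)(SS(II))(K(SI)(KI(IK))))
  step 1: KS(III)(KS(KK)(IK(IK)))(KK(IS)(SS(II))(K(SI)(KI(IK))))
  step 2: S(KS(KK)(IK(IK)))(KK(IS)(SS(II))(K(SI)(KI(IK))))
  step 3: S(S(IK(IK)))(KK(IS)(SS(II))(K(SI)(KI(IK))))
  step 4: S(S(K(IK)))(KK(IS)(SS(II))(K(SI)(KI(IK))))
  step 5: S(S(KK))(KK(IS)(SS(II))(K(SI)(KI(IK))))
  step 6: S(S(KK))(K(SS(II))(K(SI)(KI(IK))))
  step 7: S(S(KK))(SS(II))
  step 8: S(S(KK))(SSI)

Term B:
  start: S(S(KK))(K(SS(II))(K(SI)(KI(IK))))
  step 1: S(S(KK))(SS(II))
  step 2: S(S(KK))(SSI)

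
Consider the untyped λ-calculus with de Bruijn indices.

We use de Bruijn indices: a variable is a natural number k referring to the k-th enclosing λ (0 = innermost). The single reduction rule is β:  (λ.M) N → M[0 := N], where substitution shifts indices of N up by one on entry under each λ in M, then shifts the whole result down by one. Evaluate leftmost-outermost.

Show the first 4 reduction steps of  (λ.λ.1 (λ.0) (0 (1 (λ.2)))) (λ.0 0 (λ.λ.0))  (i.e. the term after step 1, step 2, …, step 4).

Answer: after 4 steps: λ.(λ.λ.0) (0 ((λ.0 0 (λ.λ.0)) (λ.λ.0 0 (λ.λ.0))))

Derivation:
  start: (λ.λ.1 (λ.0) (0 (1 (λ.2)))) (λ.0 0 (λ.λ.0))
  step 1: λ.(λ.0 0 (λ.λ.0)) (λ.0) (0 ((λ.0 0 (λ.λ.0)) (λ.λ.0 0 (λ.λ.0))))
  step 2: λ.(λ.0) (λ.0) (λ.λ.0) (0 ((λ.0 0 (λ.λ.0)) (λ.λ.0 0 (λ.λ.0))))
  step 3: λ.(λ.0) (λ.λ.0) (0 ((λ.0 0 (λ.λ.0)) (λ.λ.0 0 (λ.λ.0))))
  step 4: λ.(λ.λ.0) (0 ((λ.0 0 (λ.λ.0)) (λ.λ.0 0 (λ.λ.0))))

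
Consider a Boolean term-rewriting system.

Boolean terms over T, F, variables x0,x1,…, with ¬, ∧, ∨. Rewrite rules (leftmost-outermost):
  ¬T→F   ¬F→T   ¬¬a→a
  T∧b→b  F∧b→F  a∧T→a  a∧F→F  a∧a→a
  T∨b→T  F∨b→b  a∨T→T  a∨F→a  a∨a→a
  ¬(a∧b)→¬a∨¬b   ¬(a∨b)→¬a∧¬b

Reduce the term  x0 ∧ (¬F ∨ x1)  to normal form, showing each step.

Answer: normal form = x0  (in 3 steps)

Derivation:
  start: x0 ∧ (¬F ∨ x1)
  step 1: x0 ∧ (T ∨ x1)
  step 2: x0 ∧ T
  step 3: x0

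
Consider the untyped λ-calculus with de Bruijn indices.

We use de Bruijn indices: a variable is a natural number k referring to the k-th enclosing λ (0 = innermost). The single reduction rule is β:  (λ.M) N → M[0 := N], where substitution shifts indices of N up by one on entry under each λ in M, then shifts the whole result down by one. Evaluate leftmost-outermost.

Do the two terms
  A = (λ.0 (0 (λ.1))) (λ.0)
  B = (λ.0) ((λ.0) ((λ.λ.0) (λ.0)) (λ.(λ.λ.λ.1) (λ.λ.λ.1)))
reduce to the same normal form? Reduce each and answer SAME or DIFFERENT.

Term A:
  start: (λ.0 (0 (λ.1))) (λ.0)
  →1  (λ.0) ((λ.0) (λ.λ.0))
  →2  (λ.0) (λ.λ.0)
  →3  λ.λ.0

Term B:
  start: (λ.0) ((λ.0) ((λ.λ.0) (λ.0)) (λ.(λ.λ.λ.1) (λ.λ.λ.1)))
  →1  (λ.0) ((λ.λ.0) (λ.0)) (λ.(λ.λ.λ.1) (λ.λ.λ.1))
  →2  (λ.λ.0) (λ.0) (λ.(λ.λ.λ.1) (λ.λ.λ.1))
  →3  (λ.0) (λ.(λ.λ.λ.1) (λ.λ.λ.1))
  →4  λ.(λ.λ.λ.1) (λ.λ.λ.1)
  →5  λ.λ.λ.1

Answer: DIFFERENT — A ⇓ λ.λ.0, B ⇓ λ.λ.λ.1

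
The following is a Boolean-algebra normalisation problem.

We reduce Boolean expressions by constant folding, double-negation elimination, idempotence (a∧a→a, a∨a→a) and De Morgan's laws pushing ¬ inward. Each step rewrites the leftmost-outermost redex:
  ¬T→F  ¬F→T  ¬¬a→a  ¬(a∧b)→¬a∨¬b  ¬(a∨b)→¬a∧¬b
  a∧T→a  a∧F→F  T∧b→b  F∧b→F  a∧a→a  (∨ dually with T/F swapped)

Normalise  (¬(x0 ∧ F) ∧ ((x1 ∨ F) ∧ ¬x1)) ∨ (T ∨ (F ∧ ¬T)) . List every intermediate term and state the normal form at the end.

  start: (¬(x0 ∧ F) ∧ ((x1 ∨ F) ∧ ¬x1)) ∨ (T ∨ (F ∧ ¬T))
  →1  ((¬x0 ∨ ¬F) ∧ ((x1 ∨ F) ∧ ¬x1)) ∨ (T ∨ (F ∧ ¬T))
  →2  ((¬x0 ∨ T) ∧ ((x1 ∨ F) ∧ ¬x1)) ∨ (T ∨ (F ∧ ¬T))
  →3  (T ∧ ((x1 ∨ F) ∧ ¬x1)) ∨ (T ∨ (F ∧ ¬T))
  →4  ((x1 ∨ F) ∧ ¬x1) ∨ (T ∨ (F ∧ ¬T))
  →5  (x1 ∧ ¬x1) ∨ (T ∨ (F ∧ ¬T))
  →6  (x1 ∧ ¬x1) ∨ T
  →7  T

Answer: normal form = T  (in 7 steps)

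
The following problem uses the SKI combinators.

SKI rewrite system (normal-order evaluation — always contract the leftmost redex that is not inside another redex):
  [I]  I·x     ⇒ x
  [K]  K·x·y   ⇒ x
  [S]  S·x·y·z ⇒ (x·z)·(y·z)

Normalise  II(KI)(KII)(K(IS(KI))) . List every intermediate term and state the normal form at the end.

Answer: normal form = K(S(KI))  (in 5 steps)

Reduction:
  start: II(KI)(KII)(K(IS(KI)))
  [1] I(KI)(KII)(K(IS(KI)))
  [2] KI(KII)(K(IS(KI)))
  [3] I(K(IS(KI)))
  [4] K(IS(KI))
  [5] K(S(KI))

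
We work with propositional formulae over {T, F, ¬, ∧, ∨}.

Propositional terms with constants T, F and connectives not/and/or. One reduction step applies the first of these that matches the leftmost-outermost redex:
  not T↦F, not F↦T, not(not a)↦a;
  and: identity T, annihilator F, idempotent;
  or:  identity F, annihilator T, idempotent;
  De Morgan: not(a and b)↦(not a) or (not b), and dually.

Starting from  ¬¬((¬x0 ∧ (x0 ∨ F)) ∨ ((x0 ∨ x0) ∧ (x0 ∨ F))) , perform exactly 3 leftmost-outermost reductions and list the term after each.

  start: ¬¬((¬x0 ∧ (x0 ∨ F)) ∨ ((x0 ∨ x0) ∧ (x0 ∨ F)))
  →1  (¬x0 ∧ (x0 ∨ F)) ∨ ((x0 ∨ x0) ∧ (x0 ∨ F))
  →2  (¬x0 ∧ x0) ∨ ((x0 ∨ x0) ∧ (x0 ∨ F))
  →3  (¬x0 ∧ x0) ∨ (x0 ∧ (x0 ∨ F))

Answer: after 3 steps: (¬x0 ∧ x0) ∨ (x0 ∧ (x0 ∨ F))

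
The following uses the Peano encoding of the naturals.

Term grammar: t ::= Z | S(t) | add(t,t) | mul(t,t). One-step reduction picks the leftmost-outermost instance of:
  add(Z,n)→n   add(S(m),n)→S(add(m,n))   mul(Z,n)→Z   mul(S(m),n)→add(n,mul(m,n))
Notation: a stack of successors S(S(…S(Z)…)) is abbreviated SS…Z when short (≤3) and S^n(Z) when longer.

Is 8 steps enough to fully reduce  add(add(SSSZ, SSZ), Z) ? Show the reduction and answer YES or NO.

  start: add(add(SSSZ, SSZ), Z)
  step 1: add(S(add(SSZ, SSZ)), Z)
  step 2: S(add(add(SSZ, SSZ), Z))
  step 3: S(add(S(add(SZ, SSZ)), Z))
  step 4: S(S(add(add(SZ, SSZ), Z)))
  step 5: S(S(add(S(add(Z, SSZ)), Z)))
  step 6: S(S(S(add(add(Z, SSZ), Z))))
  step 7: S(S(S(add(SSZ, Z))))
  step 8: S(S(S(S(add(SZ, Z)))))

Answer: NO — after 8 steps the term is S(S(S(S(add(SZ, Z))))), not yet normal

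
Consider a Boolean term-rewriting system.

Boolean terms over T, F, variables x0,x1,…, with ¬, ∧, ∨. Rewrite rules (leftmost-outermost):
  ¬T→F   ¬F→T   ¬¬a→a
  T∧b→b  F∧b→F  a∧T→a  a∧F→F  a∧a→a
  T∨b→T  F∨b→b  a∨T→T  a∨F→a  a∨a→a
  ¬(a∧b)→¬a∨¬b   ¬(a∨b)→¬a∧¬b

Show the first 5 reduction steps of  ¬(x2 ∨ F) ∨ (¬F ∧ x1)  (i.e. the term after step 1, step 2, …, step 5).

Answer: after 5 steps: ¬x2 ∨ x1

Working:
  start: ¬(x2 ∨ F) ∨ (¬F ∧ x1)
  step 1: (¬x2 ∧ ¬F) ∨ (¬F ∧ x1)
  step 2: (¬x2 ∧ T) ∨ (¬F ∧ x1)
  step 3: ¬x2 ∨ (¬F ∧ x1)
  step 4: ¬x2 ∨ (T ∧ x1)
  step 5: ¬x2 ∨ x1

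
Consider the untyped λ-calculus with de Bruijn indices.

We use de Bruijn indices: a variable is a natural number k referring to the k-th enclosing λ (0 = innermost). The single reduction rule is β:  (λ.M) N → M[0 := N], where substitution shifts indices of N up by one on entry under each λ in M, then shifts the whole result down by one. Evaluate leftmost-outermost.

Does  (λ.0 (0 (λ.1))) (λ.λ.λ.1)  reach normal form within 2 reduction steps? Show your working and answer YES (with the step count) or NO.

Answer: YES — reaches normal form λ.λ.1 in 2 ≤ 2 steps

Reduction:
  start: (λ.0 (0 (λ.1))) (λ.λ.λ.1)
  →1  (λ.λ.λ.1) ((λ.λ.λ.1) (λ.λ.λ.λ.1))
  →2  λ.λ.1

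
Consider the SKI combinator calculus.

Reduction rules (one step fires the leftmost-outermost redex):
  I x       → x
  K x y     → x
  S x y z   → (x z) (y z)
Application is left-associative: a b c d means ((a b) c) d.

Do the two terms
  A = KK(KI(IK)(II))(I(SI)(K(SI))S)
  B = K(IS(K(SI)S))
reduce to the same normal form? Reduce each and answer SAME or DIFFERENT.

Term A:
  start: KK(KI(IK)(II))(I(SI)(K(SI))S)
  [1] K(I(SI)(K(SI))S)
  [2] K(SI(K(SI))S)
  [3] K(IS(K(SI)S))
  [4] K(S(K(SI)S))
  [5] K(S(SI))

Term B:
  start: K(IS(K(SI)S))
  [1] K(S(K(SI)S))
  [2] K(S(SI))

Answer: SAME — A ⇓ K(S(SI)), B ⇓ K(S(SI))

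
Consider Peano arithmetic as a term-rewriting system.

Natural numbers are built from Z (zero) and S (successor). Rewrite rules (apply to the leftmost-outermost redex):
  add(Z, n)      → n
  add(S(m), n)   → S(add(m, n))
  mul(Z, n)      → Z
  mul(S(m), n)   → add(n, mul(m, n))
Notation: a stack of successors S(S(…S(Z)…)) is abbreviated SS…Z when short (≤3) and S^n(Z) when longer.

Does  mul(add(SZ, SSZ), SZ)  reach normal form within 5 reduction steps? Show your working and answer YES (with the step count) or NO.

  start: mul(add(SZ, SSZ), SZ)
  [1] mul(S(add(Z, SSZ)), SZ)
  [2] add(SZ, mul(add(Z, SSZ), SZ))
  [3] S(add(Z, mul(add(Z, SSZ), SZ)))
  [4] S(mul(add(Z, SSZ), SZ))
  [5] S(mul(SSZ, SZ))

Answer: NO — after 5 steps the term is S(mul(SSZ, SZ)), not yet normal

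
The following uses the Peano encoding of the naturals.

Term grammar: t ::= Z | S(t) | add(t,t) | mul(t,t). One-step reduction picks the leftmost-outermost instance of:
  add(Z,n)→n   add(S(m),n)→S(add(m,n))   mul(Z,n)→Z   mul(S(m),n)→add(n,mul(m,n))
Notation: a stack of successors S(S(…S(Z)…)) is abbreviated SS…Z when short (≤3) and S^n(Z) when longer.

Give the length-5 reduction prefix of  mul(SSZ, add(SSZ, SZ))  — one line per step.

Answer: after 5 steps: S(S(add(add(Z, SZ), mul(SZ, add(SSZ, SZ)))))

Working:
  start: mul(SSZ, add(SSZ, SZ))
  [1] add(add(SSZ, SZ), mul(SZ, add(SSZ, SZ)))
  [2] add(S(add(SZ, SZ)), mul(SZ, add(SSZ, SZ)))
  [3] S(add(add(SZ, SZ), mul(SZ, add(SSZ, SZ))))
  [4] S(add(S(add(Z, SZ)), mul(SZ, add(SSZ, SZ))))
  [5] S(S(add(add(Z, SZ), mul(SZ, add(SSZ, SZ)))))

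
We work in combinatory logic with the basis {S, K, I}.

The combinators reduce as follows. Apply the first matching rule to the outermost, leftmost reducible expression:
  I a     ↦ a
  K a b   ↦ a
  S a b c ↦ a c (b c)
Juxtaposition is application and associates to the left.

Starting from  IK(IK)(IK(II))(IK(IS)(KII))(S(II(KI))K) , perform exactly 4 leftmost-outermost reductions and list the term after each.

  start: IK(IK)(IK(II))(IK(IS)(KII))(S(II(KI))K)
  step 1: K(IK)(IK(II))(IK(IS)(KII))(S(II(KI))K)
  step 2: IK(IK(IS)(KII))(S(II(KI))K)
  step 3: K(IK(IS)(KII))(S(II(KI))K)
  step 4: IK(IS)(KII)

Answer: after 4 steps: IK(IS)(KII)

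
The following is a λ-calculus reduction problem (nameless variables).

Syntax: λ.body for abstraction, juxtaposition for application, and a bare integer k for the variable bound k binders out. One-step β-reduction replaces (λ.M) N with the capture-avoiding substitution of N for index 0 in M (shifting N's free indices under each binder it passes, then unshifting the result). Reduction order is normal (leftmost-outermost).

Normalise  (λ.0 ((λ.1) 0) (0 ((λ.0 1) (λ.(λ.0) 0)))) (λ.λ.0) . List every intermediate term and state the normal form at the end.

  start: (λ.0 ((λ.1) 0) (0 ((λ.0 1) (λ.(λ.0) 0)))) (λ.λ.0)
  [1] (λ.λ.0) ((λ.λ.λ.0) (λ.λ.0)) ((λ.λ.0) ((λ.0 (λ.λ.0)) (λ.(λ.0) 0)))
  [2] (λ.0) ((λ.λ.0) ((λ.0 (λ.λ.0)) (λ.(λ.0) 0)))
  [3] (λ.λ.0) ((λ.0 (λ.λ.0)) (λ.(λ.0) 0))
  [4] λ.0

Answer: normal form = λ.0  (in 4 steps)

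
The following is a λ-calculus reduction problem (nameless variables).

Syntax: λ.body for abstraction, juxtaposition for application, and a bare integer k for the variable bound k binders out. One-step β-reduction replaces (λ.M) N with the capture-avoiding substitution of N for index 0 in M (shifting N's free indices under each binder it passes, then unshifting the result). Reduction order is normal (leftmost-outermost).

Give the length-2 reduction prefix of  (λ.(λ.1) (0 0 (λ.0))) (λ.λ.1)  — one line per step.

Answer: after 2 steps: λ.λ.1

Working:
  start: (λ.(λ.1) (0 0 (λ.0))) (λ.λ.1)
  [1] (λ.λ.λ.1) ((λ.λ.1) (λ.λ.1) (λ.0))
  [2] λ.λ.1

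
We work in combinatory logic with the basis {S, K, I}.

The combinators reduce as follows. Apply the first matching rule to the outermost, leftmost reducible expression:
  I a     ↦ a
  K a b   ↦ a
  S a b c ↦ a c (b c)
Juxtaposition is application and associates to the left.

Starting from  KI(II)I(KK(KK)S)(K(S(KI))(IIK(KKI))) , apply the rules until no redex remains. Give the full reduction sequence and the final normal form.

Answer: normal form = S  (in 5 steps)

Derivation:
  start: KI(II)I(KK(KK)S)(K(S(KI))(IIK(KKI)))
  →1  II(KK(KK)S)(K(S(KI))(IIK(KKI)))
  →2  I(KK(KK)S)(K(S(KI))(IIK(KKI)))
  →3  KK(KK)S(K(S(KI))(IIK(KKI)))
  →4  KS(K(S(KI))(IIK(KKI)))
  →5  S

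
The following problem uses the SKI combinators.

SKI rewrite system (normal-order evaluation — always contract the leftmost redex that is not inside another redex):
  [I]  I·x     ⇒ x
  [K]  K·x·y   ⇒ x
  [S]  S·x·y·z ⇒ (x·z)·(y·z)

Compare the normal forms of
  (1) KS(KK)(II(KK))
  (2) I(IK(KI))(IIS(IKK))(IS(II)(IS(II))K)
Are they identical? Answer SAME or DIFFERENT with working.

Term A:
  start: KS(KK)(II(KK))
  [1] S(II(KK))
  [2] S(I(KK))
  [3] S(KK)

Term B:
  start: I(IK(KI))(IIS(IKK))(IS(II)(IS(II))K)
  [1] IK(KI)(IIS(IKK))(IS(II)(IS(II))K)
  [2] K(KI)(IIS(IKK))(IS(II)(IS(II))K)
  [3] KI(IS(II)(IS(II))K)
  [4] I

Answer: DIFFERENT — A ⇓ S(KK), B ⇓ I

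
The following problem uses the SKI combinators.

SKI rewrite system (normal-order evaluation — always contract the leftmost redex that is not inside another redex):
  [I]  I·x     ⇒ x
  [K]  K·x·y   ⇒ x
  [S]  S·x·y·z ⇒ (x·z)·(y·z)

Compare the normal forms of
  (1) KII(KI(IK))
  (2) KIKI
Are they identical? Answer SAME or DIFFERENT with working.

Term A:
  start: KII(KI(IK))
  [1] I(KI(IK))
  [2] KI(IK)
  [3] I

Term B:
  start: KIKI
  [1] II
  [2] I

Answer: SAME — A ⇓ I, B ⇓ I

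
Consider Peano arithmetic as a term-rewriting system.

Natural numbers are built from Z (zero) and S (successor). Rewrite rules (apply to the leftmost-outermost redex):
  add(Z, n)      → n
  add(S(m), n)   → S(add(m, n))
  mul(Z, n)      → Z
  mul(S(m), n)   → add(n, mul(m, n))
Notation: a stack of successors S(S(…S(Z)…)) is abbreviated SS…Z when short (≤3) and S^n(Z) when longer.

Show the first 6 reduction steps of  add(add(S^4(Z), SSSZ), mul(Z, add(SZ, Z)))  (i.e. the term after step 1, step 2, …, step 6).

  start: add(add(S^4(Z), SSSZ), mul(Z, add(SZ, Z)))
  →1  add(S(add(SSSZ, SSSZ)), mul(Z, add(SZ, Z)))
  →2  S(add(add(SSSZ, SSSZ), mul(Z, add(SZ, Z))))
  →3  S(add(S(add(SSZ, SSSZ)), mul(Z, add(SZ, Z))))
  →4  S(S(add(add(SSZ, SSSZ), mul(Z, add(SZ, Z)))))
  →5  S(S(add(S(add(SZ, SSSZ)), mul(Z, add(SZ, Z)))))
  →6  S(S(S(add(add(SZ, SSSZ), mul(Z, add(SZ, Z))))))

Answer: after 6 steps: S(S(S(add(add(SZ, SSSZ), mul(Z, add(SZ, Z))))))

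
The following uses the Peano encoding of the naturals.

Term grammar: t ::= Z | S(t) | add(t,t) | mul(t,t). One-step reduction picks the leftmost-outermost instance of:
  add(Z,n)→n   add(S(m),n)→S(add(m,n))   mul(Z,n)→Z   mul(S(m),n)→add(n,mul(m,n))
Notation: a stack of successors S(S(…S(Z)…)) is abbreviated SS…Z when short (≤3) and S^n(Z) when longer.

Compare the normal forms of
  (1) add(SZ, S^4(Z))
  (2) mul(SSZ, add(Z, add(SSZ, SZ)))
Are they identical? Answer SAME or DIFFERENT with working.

Term A:
  start: add(SZ, S^4(Z))
  step 1: S(add(Z, S^4(Z)))
  step 2: S^5(Z)

Term B:
  start: mul(SSZ, add(Z, add(SSZ, SZ)))
  step 1: add(add(Z, add(SSZ, SZ)), mul(SZ, add(Z, add(SSZ, SZ))))
  step 2: add(add(SSZ, SZ), mul(SZ, add(Z, add(SSZ, SZ))))
  step 3: add(S(add(SZ, SZ)), mul(SZ, add(Z, add(SSZ, SZ))))
  step 4: S(add(add(SZ, SZ), mul(SZ, add(Z, add(SSZ, SZ)))))
  step 5: S(add(S(add(Z, SZ)), mul(SZ, add(Z, add(SSZ, SZ)))))
  step 6: S(S(add(add(Z, SZ), mul(SZ, add(Z, add(SSZ, SZ))))))
  step 7: S(S(add(SZ, mul(SZ, add(Z, add(SSZ, SZ))))))
  step 8: S(S(S(add(Z, mul(SZ, add(Z, add(SSZ, SZ)))))))
  step 9: S(S(S(mul(SZ, add(Z, add(SSZ, SZ))))))
  step 10: S(S(S(add(add(Z, add(SSZ, SZ)), mul(Z, add(Z, add(SSZ, SZ)))))))
  step 11: S(S(S(add(add(SSZ, SZ), mul(Z, add(Z, add(SSZ, SZ)))))))
  step 12: S(S(S(add(S(add(SZ, SZ)), mul(Z, add(Z, add(SSZ, SZ)))))))
  step 13: S(S(S(S(add(add(SZ, SZ), mul(Z, add(Z, add(SSZ, SZ))))))))
  step 14: S(S(S(S(add(S(add(Z, SZ)), mul(Z, add(Z, add(SSZ, SZ))))))))
  step 15: S(S(S(S(S(add(add(Z, SZ), mul(Z, add(Z, add(SSZ, SZ)))))))))
  step 16: S(S(S(S(S(add(SZ, mul(Z, add(Z, add(SSZ, SZ)))))))))
  step 17: S(S(S(S(S(S(add(Z, mul(Z, add(Z, add(SSZ, SZ))))))))))
  step 18: S(S(S(S(S(S(mul(Z, add(Z, add(SSZ, SZ)))))))))
  step 19: S^6(Z)

Answer: DIFFERENT — A ⇓ S^5(Z), B ⇓ S^6(Z)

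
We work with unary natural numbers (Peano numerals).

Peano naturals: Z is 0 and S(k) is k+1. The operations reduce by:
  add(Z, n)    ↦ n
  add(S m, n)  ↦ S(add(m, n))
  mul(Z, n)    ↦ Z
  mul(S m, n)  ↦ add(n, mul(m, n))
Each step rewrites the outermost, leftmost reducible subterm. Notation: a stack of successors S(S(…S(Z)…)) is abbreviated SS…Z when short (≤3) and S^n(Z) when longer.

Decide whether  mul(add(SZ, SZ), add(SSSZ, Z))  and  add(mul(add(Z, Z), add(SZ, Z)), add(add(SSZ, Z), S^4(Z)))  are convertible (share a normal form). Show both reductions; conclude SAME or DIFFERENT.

Term A:
  start: mul(add(SZ, SZ), add(SSSZ, Z))
  step 1: mul(S(add(Z, SZ)), add(SSSZ, Z))
  step 2: add(add(SSSZ, Z), mul(add(Z, SZ), add(SSSZ, Z)))
  step 3: add(S(add(SSZ, Z)), mul(add(Z, SZ), add(SSSZ, Z)))
  step 4: S(add(add(SSZ, Z), mul(add(Z, SZ), add(SSSZ, Z))))
  step 5: S(add(S(add(SZ, Z)), mul(add(Z, SZ), add(SSSZ, Z))))
  step 6: S(S(add(add(SZ, Z), mul(add(Z, SZ), add(SSSZ, Z)))))
  step 7: S(S(add(S(add(Z, Z)), mul(add(Z, SZ), add(SSSZ, Z)))))
  step 8: S(S(S(add(add(Z, Z), mul(add(Z, SZ), add(SSSZ, Z))))))
  step 9: S(S(S(add(Z, mul(add(Z, SZ), add(SSSZ, Z))))))
  step 10: S(S(S(mul(add(Z, SZ), add(SSSZ, Z)))))
  step 11: S(S(S(mul(SZ, add(SSSZ, Z)))))
  step 12: S(S(S(add(add(SSSZ, Z), mul(Z, add(SSSZ, Z))))))
  step 13: S(S(S(add(S(add(SSZ, Z)), mul(Z, add(SSSZ, Z))))))
  step 14: S(S(S(S(add(add(SSZ, Z), mul(Z, add(SSSZ, Z)))))))
  step 15: S(S(S(S(add(S(add(SZ, Z)), mul(Z, add(SSSZ, Z)))))))
  step 16: S(S(S(S(S(add(add(SZ, Z), mul(Z, add(SSSZ, Z))))))))
  step 17: S(S(S(S(S(add(S(add(Z, Z)), mul(Z, add(SSSZ, Z))))))))
  step 18: S(S(S(S(S(S(add(add(Z, Z), mul(Z, add(SSSZ, Z)))))))))
  step 19: S(S(S(S(S(S(add(Z, mul(Z, add(SSSZ, Z)))))))))
  step 20: S(S(S(S(S(S(mul(Z, add(SSSZ, Z))))))))
  step 21: S^6(Z)

Term B:
  start: add(mul(add(Z, Z), add(SZ, Z)), add(add(SSZ, Z), S^4(Z)))
  step 1: add(mul(Z, add(SZ, Z)), add(add(SSZ, Z), S^4(Z)))
  step 2: add(Z, add(add(SSZ, Z), S^4(Z)))
  step 3: add(add(SSZ, Z), S^4(Z))
  step 4: add(S(add(SZ, Z)), S^4(Z))
  step 5: S(add(add(SZ, Z), S^4(Z)))
  step 6: S(add(S(add(Z, Z)), S^4(Z)))
  step 7: S(S(add(add(Z, Z), S^4(Z))))
  step 8: S(S(add(Z, S^4(Z))))
  step 9: S^6(Z)

Answer: SAME — A ⇓ S^6(Z), B ⇓ S^6(Z)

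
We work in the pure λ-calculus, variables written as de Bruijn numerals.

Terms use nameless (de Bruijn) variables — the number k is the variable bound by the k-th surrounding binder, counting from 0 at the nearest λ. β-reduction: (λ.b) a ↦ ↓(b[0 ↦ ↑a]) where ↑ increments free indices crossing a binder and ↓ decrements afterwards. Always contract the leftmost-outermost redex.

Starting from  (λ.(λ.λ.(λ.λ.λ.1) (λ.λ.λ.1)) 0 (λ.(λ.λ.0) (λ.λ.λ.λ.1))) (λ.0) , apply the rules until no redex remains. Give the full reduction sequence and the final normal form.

Answer: normal form = λ.λ.1  (in 4 steps)

Working:
  start: (λ.(λ.λ.(λ.λ.λ.1) (λ.λ.λ.1)) 0 (λ.(λ.λ.0) (λ.λ.λ.λ.1))) (λ.0)
  [1] (λ.λ.(λ.λ.λ.1) (λ.λ.λ.1)) (λ.0) (λ.(λ.λ.0) (λ.λ.λ.λ.1))
  [2] (λ.(λ.λ.λ.1) (λ.λ.λ.1)) (λ.(λ.λ.0) (λ.λ.λ.λ.1))
  [3] (λ.λ.λ.1) (λ.λ.λ.1)
  [4] λ.λ.1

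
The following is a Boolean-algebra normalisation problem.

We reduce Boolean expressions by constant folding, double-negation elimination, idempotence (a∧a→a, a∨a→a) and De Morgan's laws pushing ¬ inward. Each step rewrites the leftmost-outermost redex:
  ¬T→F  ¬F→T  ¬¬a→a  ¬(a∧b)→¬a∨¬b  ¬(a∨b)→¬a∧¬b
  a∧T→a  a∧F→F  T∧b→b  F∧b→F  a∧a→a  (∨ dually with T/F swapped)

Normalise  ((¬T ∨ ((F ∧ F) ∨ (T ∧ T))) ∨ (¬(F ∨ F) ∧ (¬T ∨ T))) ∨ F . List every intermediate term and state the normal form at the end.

  start: ((¬T ∨ ((F ∧ F) ∨ (T ∧ T))) ∨ (¬(F ∨ F) ∧ (¬T ∨ T))) ∨ F
  →1  (¬T ∨ ((F ∧ F) ∨ (T ∧ T))) ∨ (¬(F ∨ F) ∧ (¬T ∨ T))
  →2  (F ∨ ((F ∧ F) ∨ (T ∧ T))) ∨ (¬(F ∨ F) ∧ (¬T ∨ T))
  →3  ((F ∧ F) ∨ (T ∧ T)) ∨ (¬(F ∨ F) ∧ (¬T ∨ T))
  →4  (F ∨ (T ∧ T)) ∨ (¬(F ∨ F) ∧ (¬T ∨ T))
  →5  (T ∧ T) ∨ (¬(F ∨ F) ∧ (¬T ∨ T))
  →6  T ∨ (¬(F ∨ F) ∧ (¬T ∨ T))
  →7  T

Answer: normal form = T  (in 7 steps)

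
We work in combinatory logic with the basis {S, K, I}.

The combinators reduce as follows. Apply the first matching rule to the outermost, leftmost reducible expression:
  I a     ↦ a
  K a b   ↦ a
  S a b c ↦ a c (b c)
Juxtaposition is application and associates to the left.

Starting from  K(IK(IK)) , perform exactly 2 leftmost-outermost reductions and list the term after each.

Answer: after 2 steps: K(KK)

Working:
  start: K(IK(IK))
  step 1: K(K(IK))
  step 2: K(KK)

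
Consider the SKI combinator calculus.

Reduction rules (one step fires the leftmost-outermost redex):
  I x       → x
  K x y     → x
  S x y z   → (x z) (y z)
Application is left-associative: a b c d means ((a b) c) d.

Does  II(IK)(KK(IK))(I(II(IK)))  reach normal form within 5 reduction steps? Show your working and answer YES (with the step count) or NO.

  start: II(IK)(KK(IK))(I(II(IK)))
  →1  I(IK)(KK(IK))(I(II(IK)))
  →2  IK(KK(IK))(I(II(IK)))
  →3  K(KK(IK))(I(II(IK)))
  →4  KK(IK)
  →5  K

Answer: YES — reaches normal form K in 5 ≤ 5 steps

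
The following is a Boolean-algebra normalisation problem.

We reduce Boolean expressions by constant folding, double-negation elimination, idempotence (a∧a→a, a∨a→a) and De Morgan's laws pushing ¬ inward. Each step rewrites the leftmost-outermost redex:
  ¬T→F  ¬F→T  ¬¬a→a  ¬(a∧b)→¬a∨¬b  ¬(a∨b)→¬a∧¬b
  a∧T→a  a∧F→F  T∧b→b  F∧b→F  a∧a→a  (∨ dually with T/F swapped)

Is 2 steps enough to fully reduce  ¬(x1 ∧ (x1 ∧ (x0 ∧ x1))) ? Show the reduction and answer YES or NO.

Answer: NO — after 2 steps the term is ¬x1 ∨ (¬x1 ∨ ¬(x0 ∧ x1)), not yet normal

Derivation:
  start: ¬(x1 ∧ (x1 ∧ (x0 ∧ x1)))
  step 1: ¬x1 ∨ ¬(x1 ∧ (x0 ∧ x1))
  step 2: ¬x1 ∨ (¬x1 ∨ ¬(x0 ∧ x1))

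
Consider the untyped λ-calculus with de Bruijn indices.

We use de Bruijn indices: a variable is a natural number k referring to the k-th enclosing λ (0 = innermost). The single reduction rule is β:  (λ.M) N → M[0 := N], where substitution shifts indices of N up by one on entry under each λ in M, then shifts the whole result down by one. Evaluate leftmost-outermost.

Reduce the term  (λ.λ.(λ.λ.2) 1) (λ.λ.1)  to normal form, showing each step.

Answer: normal form = λ.λ.1  (in 2 steps)

Derivation:
  start: (λ.λ.(λ.λ.2) 1) (λ.λ.1)
  [1] λ.(λ.λ.2) (λ.λ.1)
  [2] λ.λ.1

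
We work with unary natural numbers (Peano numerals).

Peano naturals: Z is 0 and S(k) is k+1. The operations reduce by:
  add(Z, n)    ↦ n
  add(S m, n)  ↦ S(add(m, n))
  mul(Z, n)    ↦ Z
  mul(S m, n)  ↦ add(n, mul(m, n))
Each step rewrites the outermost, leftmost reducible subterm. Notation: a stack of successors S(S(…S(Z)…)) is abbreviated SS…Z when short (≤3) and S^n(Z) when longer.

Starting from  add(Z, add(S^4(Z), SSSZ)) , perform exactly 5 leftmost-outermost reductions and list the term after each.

Answer: after 5 steps: S(S(S(S(add(Z, SSSZ)))))

Derivation:
  start: add(Z, add(S^4(Z), SSSZ))
  step 1: add(S^4(Z), SSSZ)
  step 2: S(add(SSSZ, SSSZ))
  step 3: S(S(add(SSZ, SSSZ)))
  step 4: S(S(S(add(SZ, SSSZ))))
  step 5: S(S(S(S(add(Z, SSSZ)))))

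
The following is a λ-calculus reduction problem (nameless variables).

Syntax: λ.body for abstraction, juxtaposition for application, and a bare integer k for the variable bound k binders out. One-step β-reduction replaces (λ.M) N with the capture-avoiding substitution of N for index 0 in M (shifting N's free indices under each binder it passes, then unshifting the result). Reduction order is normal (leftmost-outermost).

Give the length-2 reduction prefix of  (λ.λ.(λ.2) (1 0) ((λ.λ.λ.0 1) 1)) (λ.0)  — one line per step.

  start: (λ.λ.(λ.2) (1 0) ((λ.λ.λ.0 1) 1)) (λ.0)
  →1  λ.(λ.λ.0) ((λ.0) 0) ((λ.λ.λ.0 1) (λ.0))
  →2  λ.(λ.0) ((λ.λ.λ.0 1) (λ.0))

Answer: after 2 steps: λ.(λ.0) ((λ.λ.λ.0 1) (λ.0))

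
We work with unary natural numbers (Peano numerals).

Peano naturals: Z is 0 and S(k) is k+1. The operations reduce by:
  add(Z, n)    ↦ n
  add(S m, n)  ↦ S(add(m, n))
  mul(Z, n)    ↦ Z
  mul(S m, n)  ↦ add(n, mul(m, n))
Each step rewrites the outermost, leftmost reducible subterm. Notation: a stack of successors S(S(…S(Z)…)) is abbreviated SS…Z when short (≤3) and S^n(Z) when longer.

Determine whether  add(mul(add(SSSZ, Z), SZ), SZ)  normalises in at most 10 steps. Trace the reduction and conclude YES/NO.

  start: add(mul(add(SSSZ, Z), SZ), SZ)
  step 1: add(mul(S(add(SSZ, Z)), SZ), SZ)
  step 2: add(add(SZ, mul(add(SSZ, Z), SZ)), SZ)
  step 3: add(S(add(Z, mul(add(SSZ, Z), SZ))), SZ)
  step 4: S(add(add(Z, mul(add(SSZ, Z), SZ)), SZ))
  step 5: S(add(mul(add(SSZ, Z), SZ), SZ))
  step 6: S(add(mul(S(add(SZ, Z)), SZ), SZ))
  step 7: S(add(add(SZ, mul(add(SZ, Z), SZ)), SZ))
  step 8: S(add(S(add(Z, mul(add(SZ, Z), SZ))), SZ))
  step 9: S(S(add(add(Z, mul(add(SZ, Z), SZ)), SZ)))
  step 10: S(S(add(mul(add(SZ, Z), SZ), SZ)))

Answer: NO — after 10 steps the term is S(S(add(mul(add(SZ, Z), SZ), SZ))), not yet normal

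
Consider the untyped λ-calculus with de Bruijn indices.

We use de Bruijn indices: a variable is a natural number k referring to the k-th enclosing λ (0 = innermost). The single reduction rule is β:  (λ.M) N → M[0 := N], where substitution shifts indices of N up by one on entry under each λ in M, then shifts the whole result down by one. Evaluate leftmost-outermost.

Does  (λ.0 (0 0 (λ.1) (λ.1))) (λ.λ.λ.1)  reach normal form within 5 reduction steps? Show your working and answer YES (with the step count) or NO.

Answer: YES — reaches normal form λ.λ.1 in 2 ≤ 5 steps

Working:
  start: (λ.0 (0 0 (λ.1) (λ.1))) (λ.λ.λ.1)
  →1  (λ.λ.λ.1) ((λ.λ.λ.1) (λ.λ.λ.1) (λ.λ.λ.λ.1) (λ.λ.λ.λ.1))
  →2  λ.λ.1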